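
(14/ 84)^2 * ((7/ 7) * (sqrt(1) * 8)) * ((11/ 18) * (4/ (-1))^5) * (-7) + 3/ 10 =788723/ 810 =973.73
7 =7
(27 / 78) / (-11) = -9 / 286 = -0.03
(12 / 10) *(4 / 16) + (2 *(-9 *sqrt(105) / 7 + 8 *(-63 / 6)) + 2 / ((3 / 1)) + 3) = -4921 / 30 - 18 *sqrt(105) / 7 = -190.38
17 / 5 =3.40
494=494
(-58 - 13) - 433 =-504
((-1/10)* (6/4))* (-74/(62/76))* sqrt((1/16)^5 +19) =2109* sqrt(19922945)/158720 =59.31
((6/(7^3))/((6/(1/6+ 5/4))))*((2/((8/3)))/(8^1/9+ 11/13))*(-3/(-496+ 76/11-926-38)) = 2431/659525888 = 0.00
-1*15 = -15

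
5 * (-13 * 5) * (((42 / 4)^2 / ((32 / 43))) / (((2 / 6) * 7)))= -2641275 / 128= -20634.96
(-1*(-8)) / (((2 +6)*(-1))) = -1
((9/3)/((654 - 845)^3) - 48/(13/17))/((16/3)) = -17057348325/1449317168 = -11.77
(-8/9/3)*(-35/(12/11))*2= 1540/81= 19.01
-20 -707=-727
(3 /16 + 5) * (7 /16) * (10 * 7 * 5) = 101675 /128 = 794.34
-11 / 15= -0.73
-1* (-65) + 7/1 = 72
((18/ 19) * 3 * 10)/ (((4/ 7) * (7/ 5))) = 675/ 19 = 35.53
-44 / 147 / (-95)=44 / 13965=0.00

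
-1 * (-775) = 775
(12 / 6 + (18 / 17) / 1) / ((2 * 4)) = 13 / 34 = 0.38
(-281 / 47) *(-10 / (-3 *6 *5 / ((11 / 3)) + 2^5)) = 15455 / 1927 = 8.02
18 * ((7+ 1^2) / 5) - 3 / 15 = 143 / 5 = 28.60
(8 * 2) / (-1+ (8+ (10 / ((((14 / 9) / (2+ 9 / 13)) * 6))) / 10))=832 / 379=2.20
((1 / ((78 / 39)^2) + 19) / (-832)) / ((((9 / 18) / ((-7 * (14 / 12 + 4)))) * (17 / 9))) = 50127 / 56576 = 0.89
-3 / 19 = -0.16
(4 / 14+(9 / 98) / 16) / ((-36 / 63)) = -457 / 896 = -0.51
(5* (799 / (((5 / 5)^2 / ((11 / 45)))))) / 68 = 517 / 36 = 14.36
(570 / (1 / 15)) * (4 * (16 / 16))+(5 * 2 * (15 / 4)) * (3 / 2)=137025 / 4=34256.25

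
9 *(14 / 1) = 126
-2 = -2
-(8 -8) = 0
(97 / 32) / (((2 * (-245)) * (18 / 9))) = -97 / 31360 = -0.00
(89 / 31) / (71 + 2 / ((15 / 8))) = 1335 / 33511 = 0.04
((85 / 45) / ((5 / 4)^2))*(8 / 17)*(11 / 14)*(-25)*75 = -17600 / 21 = -838.10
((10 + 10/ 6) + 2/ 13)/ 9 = 461/ 351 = 1.31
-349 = -349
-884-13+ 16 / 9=-8057 / 9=-895.22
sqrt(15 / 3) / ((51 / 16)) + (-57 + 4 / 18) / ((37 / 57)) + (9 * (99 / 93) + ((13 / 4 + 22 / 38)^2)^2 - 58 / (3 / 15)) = -17558275593151 / 114799247616 + 16 * sqrt(5) / 51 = -152.25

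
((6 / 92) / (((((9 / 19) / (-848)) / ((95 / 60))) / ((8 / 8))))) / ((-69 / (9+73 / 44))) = 8973377 / 314226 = 28.56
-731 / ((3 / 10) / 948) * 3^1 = -6929880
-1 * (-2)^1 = 2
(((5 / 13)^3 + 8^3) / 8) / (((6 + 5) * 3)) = 1124989 / 580008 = 1.94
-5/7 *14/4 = -5/2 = -2.50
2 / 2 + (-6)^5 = -7775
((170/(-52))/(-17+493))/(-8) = 5/5824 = 0.00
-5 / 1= -5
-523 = -523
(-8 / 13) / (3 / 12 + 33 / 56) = -448 / 611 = -0.73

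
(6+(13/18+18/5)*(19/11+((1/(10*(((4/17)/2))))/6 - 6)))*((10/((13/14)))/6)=-9858919/463320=-21.28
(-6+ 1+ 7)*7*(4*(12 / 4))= 168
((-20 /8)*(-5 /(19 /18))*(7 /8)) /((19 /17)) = 26775 /2888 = 9.27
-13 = -13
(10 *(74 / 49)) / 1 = 740 / 49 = 15.10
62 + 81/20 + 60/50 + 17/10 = 1379/20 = 68.95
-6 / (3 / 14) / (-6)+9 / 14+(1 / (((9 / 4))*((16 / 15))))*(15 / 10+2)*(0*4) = 223 / 42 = 5.31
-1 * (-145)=145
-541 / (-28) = 541 / 28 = 19.32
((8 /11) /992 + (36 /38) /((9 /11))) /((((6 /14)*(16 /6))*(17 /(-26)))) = -2732457 /1762288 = -1.55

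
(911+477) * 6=8328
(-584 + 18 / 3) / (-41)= 578 / 41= 14.10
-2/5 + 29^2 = 4203/5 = 840.60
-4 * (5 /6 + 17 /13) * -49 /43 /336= 1169 /40248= 0.03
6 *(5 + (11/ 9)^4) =94892/ 2187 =43.39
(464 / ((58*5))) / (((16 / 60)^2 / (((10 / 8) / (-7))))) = -225 / 56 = -4.02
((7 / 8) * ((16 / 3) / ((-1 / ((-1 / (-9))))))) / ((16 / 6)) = -7 / 36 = -0.19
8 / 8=1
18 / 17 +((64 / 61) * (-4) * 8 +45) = 12947 / 1037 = 12.49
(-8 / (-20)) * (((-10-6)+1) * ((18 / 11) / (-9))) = 1.09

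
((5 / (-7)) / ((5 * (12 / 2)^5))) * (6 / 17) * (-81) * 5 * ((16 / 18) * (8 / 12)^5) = 80 / 260253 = 0.00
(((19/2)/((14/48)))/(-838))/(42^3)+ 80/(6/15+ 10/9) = 32595015277/615683628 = 52.94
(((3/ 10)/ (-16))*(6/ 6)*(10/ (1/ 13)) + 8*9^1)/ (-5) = -1113/ 80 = -13.91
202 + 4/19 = 3842/19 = 202.21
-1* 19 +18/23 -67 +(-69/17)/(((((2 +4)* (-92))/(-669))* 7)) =-1881307/21896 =-85.92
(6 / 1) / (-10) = -3 / 5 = -0.60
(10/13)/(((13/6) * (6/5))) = 50/169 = 0.30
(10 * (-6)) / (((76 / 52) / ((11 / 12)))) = -715 / 19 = -37.63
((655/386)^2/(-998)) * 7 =-3003175/148698008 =-0.02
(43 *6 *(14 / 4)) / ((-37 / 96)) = -86688 / 37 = -2342.92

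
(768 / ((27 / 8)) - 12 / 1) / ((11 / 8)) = 15520 / 99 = 156.77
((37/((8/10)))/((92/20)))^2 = 855625/8464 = 101.09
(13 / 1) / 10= 13 / 10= 1.30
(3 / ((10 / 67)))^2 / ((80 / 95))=767619 / 1600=479.76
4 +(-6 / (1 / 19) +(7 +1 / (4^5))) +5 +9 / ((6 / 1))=-98815 / 1024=-96.50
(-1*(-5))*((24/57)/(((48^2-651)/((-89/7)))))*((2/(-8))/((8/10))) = 2225/439698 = 0.01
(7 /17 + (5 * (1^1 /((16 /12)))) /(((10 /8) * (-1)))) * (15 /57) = -220 /323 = -0.68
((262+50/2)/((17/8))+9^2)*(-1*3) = -11019/17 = -648.18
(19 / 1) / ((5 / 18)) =342 / 5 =68.40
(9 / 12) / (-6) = -1 / 8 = -0.12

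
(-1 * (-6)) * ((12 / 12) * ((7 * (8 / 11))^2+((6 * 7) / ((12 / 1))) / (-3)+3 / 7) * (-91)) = -1663493 / 121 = -13747.88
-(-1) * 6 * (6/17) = 36/17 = 2.12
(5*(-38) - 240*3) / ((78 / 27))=-315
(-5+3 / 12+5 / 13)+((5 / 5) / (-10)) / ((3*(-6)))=-5101 / 1170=-4.36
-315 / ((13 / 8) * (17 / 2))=-5040 / 221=-22.81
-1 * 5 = -5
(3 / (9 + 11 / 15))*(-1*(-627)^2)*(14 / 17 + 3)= -1149902325 / 2482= -463296.67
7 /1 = 7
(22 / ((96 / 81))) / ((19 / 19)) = 297 / 16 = 18.56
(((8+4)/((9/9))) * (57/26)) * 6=2052/13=157.85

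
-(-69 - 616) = 685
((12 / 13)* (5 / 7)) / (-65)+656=776036 / 1183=655.99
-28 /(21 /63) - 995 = -1079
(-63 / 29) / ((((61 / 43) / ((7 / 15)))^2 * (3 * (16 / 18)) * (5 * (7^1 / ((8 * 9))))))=-2446227 / 13488625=-0.18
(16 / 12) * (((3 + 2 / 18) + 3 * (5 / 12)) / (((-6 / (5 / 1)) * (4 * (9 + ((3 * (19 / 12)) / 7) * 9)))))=-5495 / 68526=-0.08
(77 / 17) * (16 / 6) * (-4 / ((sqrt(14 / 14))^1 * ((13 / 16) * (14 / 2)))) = -5632 / 663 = -8.49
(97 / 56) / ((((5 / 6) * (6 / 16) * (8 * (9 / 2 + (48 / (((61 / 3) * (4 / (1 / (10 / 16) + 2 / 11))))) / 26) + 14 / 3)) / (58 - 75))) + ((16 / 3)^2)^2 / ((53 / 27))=1223366163337 / 2984713179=409.88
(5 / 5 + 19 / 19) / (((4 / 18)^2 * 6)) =27 / 4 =6.75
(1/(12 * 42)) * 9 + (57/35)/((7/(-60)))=-5465/392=-13.94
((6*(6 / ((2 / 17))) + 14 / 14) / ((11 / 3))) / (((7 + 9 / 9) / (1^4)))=921 / 88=10.47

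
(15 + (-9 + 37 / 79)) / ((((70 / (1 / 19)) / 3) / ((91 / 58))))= 19929 / 870580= 0.02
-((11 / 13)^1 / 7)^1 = -0.12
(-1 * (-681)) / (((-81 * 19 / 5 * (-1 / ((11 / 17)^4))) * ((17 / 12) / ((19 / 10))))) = 6647014 / 12778713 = 0.52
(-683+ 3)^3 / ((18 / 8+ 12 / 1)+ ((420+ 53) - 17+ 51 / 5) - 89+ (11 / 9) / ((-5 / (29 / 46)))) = -803565.81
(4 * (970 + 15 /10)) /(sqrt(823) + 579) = 1124997 /167209 - 1943 * sqrt(823) /167209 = 6.39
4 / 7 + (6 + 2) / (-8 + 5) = -44 / 21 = -2.10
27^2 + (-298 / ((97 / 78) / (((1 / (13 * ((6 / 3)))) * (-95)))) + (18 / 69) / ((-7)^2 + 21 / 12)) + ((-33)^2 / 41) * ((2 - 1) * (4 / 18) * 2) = 30013879507 / 18568613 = 1616.38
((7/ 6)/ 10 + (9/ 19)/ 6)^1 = 223/ 1140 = 0.20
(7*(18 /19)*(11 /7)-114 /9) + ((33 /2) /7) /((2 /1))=-1703 /1596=-1.07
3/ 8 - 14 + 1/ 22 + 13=-51/ 88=-0.58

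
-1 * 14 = -14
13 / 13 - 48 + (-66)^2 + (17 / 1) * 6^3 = 7981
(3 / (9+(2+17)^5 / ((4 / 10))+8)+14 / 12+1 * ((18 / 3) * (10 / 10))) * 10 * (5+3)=7098170440 / 12380529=573.33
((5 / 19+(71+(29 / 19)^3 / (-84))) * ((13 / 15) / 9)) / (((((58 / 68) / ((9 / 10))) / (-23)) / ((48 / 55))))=-834309529924 / 5743555125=-145.26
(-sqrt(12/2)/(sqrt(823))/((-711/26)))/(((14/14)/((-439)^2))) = 5010746 *sqrt(4938)/585153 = 601.74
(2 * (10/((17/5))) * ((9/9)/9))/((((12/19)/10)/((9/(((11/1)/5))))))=23750/561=42.34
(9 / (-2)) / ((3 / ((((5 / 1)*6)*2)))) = -90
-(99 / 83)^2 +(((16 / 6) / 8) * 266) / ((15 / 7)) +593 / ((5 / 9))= 68657122 / 62001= 1107.36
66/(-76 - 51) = -66/127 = -0.52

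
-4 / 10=-0.40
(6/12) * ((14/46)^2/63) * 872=3052/4761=0.64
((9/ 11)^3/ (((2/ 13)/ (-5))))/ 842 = -47385/ 2241404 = -0.02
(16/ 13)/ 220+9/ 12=0.76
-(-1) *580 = 580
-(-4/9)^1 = 4/9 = 0.44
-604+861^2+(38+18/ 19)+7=14074496/ 19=740762.95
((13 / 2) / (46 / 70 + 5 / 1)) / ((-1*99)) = -455 / 39204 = -0.01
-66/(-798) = 11/133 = 0.08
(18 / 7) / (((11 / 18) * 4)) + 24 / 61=6789 / 4697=1.45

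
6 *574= 3444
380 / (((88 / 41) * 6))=3895 / 132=29.51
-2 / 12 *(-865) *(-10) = -4325 / 3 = -1441.67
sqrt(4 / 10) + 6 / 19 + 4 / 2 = sqrt(10) / 5 + 44 / 19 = 2.95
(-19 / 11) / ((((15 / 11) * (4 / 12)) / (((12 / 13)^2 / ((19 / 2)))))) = -288 / 845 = -0.34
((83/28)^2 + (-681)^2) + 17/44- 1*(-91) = 4000338759/8624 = 463861.17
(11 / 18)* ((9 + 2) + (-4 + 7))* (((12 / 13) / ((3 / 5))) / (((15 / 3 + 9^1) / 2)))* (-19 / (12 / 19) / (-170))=3971 / 11934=0.33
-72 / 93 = -0.77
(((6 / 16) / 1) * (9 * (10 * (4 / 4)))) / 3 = 45 / 4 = 11.25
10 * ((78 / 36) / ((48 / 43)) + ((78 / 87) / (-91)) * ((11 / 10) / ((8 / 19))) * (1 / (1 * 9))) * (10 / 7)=2832745 / 102312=27.69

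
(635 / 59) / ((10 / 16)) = 1016 / 59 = 17.22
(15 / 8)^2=225 / 64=3.52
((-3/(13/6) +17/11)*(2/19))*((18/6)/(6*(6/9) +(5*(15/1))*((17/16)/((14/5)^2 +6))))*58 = 44310144/146769623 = 0.30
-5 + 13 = 8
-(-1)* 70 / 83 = 0.84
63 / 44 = 1.43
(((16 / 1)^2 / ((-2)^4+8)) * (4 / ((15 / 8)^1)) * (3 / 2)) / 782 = 256 / 5865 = 0.04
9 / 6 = 3 / 2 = 1.50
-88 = -88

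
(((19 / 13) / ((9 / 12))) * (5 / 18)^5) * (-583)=-34615625 / 18423288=-1.88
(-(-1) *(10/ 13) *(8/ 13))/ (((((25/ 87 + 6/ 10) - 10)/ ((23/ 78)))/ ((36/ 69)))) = -17400/ 2177227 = -0.01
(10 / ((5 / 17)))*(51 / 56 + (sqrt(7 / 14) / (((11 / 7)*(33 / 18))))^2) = 13533411 / 409948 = 33.01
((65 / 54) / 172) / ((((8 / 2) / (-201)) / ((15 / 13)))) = -1675 / 4128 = -0.41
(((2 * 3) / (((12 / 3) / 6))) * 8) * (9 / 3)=216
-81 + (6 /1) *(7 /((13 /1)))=-1011 /13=-77.77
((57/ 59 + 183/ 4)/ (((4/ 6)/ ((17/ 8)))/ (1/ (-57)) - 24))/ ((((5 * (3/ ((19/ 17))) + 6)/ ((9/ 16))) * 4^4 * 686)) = -72675/ 395060707328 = -0.00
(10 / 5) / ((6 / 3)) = 1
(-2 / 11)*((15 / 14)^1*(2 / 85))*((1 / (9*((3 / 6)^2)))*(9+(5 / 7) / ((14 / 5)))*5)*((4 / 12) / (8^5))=-4535 / 4728987648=-0.00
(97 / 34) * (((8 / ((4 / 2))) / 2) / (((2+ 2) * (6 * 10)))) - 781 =-3186383 / 4080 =-780.98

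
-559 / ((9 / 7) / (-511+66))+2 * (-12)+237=1743202 / 9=193689.11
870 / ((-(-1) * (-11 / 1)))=-79.09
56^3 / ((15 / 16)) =2809856 / 15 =187323.73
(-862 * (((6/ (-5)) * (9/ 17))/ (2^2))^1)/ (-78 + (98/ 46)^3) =-141587379/ 70667045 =-2.00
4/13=0.31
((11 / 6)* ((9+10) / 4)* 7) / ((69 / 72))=1463 / 23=63.61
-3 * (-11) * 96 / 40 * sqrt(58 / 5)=269.75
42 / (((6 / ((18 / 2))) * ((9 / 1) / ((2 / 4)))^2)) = 7 / 36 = 0.19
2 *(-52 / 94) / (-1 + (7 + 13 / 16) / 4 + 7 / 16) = -3328 / 4183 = -0.80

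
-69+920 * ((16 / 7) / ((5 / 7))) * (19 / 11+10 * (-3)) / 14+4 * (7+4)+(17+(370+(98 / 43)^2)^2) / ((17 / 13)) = 455087731386984 / 4475210509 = 101690.80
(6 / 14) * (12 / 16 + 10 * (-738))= -88551 / 28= -3162.54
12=12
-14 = -14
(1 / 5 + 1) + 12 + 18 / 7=15.77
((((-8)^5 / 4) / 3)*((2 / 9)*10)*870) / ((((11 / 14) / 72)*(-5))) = 96754967.27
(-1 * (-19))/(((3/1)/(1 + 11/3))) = 266/9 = 29.56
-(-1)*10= 10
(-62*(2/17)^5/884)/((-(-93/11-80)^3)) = -0.00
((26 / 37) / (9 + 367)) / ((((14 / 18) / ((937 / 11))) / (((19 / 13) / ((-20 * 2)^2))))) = 160227 / 856979200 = 0.00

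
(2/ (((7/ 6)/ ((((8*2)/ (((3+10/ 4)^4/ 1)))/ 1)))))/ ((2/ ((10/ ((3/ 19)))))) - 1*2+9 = 814689/ 102487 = 7.95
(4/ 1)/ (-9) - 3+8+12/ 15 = 241/ 45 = 5.36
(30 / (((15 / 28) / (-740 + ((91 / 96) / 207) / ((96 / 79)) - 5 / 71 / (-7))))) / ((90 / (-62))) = 21749761443877 / 761892480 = 28547.02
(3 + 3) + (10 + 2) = 18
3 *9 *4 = 108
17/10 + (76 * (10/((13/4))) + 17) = 252.55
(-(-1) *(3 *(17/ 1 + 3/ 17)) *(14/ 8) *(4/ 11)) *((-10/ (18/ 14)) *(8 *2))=-2289280/ 561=-4080.71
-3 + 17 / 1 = 14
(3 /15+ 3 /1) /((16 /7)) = 1.40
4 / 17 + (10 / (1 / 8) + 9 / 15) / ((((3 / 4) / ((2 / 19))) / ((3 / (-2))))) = -27024 / 1615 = -16.73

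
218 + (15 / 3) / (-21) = 4573 / 21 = 217.76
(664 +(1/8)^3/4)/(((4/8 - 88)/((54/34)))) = -12.05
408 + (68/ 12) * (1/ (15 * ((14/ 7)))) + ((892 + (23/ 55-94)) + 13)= 1207411/ 990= 1219.61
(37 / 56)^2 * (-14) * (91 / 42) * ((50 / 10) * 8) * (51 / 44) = -1512745 / 2464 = -613.94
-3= -3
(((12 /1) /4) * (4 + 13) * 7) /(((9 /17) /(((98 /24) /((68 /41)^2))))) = 576583 /576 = 1001.01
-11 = -11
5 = 5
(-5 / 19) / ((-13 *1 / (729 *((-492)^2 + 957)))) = 885811545 / 247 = 3586281.56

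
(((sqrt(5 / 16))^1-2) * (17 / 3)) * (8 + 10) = -204 + 51 * sqrt(5) / 2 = -146.98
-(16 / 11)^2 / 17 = -256 / 2057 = -0.12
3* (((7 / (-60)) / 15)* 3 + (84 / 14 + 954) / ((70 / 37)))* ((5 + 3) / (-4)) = -1065551 / 350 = -3044.43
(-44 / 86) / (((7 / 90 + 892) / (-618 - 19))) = 1261260 / 3452341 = 0.37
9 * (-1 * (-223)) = 2007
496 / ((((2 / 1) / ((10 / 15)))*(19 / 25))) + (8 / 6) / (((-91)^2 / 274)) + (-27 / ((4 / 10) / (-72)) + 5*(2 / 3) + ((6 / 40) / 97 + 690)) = 1761502988737 / 305237660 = 5770.92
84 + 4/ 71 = 5968/ 71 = 84.06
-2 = -2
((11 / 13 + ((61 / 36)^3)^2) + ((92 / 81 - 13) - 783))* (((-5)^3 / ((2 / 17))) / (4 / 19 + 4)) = 176030906045761225 / 905541451776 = 194392.99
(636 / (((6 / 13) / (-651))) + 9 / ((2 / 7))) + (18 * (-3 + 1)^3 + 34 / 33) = -897189.47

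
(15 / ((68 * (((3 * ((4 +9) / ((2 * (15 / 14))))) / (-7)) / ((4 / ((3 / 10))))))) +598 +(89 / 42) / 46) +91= 293720377 / 426972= 687.91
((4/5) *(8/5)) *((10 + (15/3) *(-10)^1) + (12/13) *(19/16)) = -16184/325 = -49.80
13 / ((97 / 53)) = 7.10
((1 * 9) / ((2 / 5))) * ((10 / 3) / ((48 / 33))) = 825 / 16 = 51.56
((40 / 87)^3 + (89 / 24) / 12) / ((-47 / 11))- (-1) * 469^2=217846753329539 / 990388512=219960.90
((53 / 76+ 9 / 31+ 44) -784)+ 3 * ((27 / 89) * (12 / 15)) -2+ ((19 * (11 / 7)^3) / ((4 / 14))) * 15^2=2944737694981 / 51372580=57321.20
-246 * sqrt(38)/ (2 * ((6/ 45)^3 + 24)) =-415125 * sqrt(38)/ 81008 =-31.59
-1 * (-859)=859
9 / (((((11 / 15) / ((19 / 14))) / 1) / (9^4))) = 109278.99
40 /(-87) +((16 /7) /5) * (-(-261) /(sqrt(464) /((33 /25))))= -40 /87 +1188 * sqrt(29) /875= 6.85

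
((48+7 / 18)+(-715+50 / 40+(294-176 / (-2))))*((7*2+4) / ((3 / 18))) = -30603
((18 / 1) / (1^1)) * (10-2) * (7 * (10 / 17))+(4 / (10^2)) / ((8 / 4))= 504017 / 850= 592.96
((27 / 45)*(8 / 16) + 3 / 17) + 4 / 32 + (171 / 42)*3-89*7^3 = -145247517 / 4760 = -30514.18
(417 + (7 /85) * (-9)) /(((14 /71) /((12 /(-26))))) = -974.32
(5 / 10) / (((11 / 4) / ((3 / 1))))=6 / 11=0.55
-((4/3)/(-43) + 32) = -4124/129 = -31.97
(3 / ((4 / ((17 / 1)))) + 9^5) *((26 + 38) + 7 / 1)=16773537 / 4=4193384.25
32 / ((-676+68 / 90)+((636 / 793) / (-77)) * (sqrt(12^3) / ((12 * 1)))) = -40785318604190160 / 860626866366938329+1258247390400 * sqrt(3) / 860626866366938329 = -0.05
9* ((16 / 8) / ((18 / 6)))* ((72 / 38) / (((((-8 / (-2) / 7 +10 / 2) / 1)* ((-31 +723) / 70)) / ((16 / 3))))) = 1.10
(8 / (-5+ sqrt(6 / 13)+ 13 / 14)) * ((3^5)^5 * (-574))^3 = 60124930143880792264250513393661206709651441408 * sqrt(78) / 13687+ 3182326659758261933414973601764496726560837005952 / 13687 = 271303840497821570332727100000000000000000000.00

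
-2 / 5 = -0.40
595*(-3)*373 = -665805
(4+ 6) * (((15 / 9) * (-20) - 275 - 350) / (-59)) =19750 / 177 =111.58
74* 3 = 222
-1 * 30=-30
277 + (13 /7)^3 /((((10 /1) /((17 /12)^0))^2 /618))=5429423 /17150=316.58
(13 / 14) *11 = 143 / 14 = 10.21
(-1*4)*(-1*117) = 468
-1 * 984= -984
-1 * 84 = -84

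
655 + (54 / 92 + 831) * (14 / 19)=554006 / 437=1267.75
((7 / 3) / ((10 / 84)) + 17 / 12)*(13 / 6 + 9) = 84487 / 360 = 234.69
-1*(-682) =682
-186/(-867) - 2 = -1.79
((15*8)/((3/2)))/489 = 80/489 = 0.16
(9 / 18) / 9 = 1 / 18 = 0.06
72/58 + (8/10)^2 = 1364/725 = 1.88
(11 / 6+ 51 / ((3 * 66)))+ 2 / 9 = 229 / 99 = 2.31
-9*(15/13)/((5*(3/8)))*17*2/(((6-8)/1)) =1224/13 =94.15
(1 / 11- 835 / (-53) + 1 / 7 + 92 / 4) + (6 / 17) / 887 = 2399274334 / 61537399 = 38.99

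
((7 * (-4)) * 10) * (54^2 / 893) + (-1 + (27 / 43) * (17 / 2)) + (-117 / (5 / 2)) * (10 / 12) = -72879313 / 76798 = -948.97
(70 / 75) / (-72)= -7 / 540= -0.01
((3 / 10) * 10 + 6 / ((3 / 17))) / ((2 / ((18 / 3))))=111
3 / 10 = 0.30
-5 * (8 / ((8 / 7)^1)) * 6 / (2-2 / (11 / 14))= 385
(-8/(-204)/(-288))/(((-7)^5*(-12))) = -1/1481167296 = -0.00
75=75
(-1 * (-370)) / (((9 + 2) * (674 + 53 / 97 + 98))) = 35890 / 824307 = 0.04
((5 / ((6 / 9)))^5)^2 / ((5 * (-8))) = -115330078125 / 8192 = -14078378.68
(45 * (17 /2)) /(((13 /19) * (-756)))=-1615 /2184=-0.74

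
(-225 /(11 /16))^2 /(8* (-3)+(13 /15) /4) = -777600000 /172667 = -4503.47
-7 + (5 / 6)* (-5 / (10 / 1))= -89 / 12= -7.42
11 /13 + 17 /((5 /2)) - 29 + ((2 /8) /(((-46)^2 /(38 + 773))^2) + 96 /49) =-1104230806743 /57042789440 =-19.36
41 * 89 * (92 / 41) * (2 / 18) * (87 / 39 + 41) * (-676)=-26587345.78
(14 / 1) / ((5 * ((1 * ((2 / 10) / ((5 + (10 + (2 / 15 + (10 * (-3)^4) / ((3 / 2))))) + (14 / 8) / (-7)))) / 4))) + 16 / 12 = 155374 / 5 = 31074.80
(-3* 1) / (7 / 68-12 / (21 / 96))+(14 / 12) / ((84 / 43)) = 1223525 / 1876536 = 0.65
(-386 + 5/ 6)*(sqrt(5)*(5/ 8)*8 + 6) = -11555*sqrt(5)/ 6 - 2311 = -6617.29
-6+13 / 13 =-5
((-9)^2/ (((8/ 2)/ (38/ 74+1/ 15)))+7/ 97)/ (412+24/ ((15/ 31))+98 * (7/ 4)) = 424249/ 22721959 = 0.02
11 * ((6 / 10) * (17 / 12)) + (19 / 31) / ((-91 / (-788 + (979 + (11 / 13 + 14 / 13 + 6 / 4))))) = 5897401 / 733460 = 8.04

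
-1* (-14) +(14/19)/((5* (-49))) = 9308/665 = 14.00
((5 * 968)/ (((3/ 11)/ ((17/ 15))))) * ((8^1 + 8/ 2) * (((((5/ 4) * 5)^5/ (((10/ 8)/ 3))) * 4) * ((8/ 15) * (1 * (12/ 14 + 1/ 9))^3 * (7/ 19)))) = 8024842323437500/ 2036097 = 3941286846.08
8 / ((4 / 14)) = 28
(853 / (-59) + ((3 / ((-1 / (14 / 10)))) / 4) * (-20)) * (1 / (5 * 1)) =386 / 295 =1.31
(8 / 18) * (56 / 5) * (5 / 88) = 28 / 99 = 0.28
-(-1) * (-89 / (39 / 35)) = -3115 / 39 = -79.87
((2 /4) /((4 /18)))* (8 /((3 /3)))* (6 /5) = 108 /5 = 21.60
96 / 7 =13.71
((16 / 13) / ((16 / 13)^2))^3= 2197 / 4096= 0.54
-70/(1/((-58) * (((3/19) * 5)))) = 60900/19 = 3205.26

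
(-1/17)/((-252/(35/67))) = 5/41004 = 0.00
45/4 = 11.25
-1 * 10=-10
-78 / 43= -1.81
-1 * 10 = -10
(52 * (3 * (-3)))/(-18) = 26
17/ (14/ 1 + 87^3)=0.00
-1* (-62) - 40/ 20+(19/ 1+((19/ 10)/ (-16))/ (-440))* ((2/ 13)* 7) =36819333/ 457600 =80.46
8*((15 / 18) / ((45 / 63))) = 28 / 3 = 9.33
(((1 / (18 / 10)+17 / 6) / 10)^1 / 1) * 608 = 206.04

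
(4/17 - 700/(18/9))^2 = 122335.35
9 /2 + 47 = 103 /2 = 51.50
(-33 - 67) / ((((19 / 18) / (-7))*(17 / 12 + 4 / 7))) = 1058400 / 3173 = 333.56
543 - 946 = -403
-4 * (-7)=28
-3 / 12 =-0.25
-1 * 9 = -9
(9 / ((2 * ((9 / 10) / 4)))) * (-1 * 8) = -160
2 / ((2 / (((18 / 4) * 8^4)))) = 18432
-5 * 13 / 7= -65 / 7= -9.29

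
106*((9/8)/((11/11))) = 477/4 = 119.25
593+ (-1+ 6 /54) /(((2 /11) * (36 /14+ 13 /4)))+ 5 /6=1739843 /2934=592.99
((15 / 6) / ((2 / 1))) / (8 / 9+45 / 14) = 315 / 1034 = 0.30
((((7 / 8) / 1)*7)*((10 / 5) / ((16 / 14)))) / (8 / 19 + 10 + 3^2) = 6517 / 11808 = 0.55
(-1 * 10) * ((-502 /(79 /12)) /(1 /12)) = 722880 /79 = 9150.38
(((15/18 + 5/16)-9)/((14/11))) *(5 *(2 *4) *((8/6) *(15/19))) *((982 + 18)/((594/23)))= -108387500/10773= -10061.03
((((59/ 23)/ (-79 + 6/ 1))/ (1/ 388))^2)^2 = 274621761778544896/ 7946992159681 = 34556.69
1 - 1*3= -2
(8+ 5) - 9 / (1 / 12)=-95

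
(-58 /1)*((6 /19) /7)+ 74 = 9494 /133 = 71.38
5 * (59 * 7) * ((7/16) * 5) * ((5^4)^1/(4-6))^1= -45171875/32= -1411621.09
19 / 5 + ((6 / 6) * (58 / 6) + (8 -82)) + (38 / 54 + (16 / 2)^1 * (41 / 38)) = -131323 / 2565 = -51.20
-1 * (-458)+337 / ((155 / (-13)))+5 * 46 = 102259 / 155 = 659.74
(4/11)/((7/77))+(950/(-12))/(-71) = 2179/426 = 5.12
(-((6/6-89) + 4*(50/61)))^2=26708224/3721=7177.70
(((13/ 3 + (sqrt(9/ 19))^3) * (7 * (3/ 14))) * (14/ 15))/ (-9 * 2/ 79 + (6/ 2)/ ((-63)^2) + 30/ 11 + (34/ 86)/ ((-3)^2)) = 9343506249 * sqrt(19)/ 227018290330 + 115351929/ 48373810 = 2.56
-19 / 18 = -1.06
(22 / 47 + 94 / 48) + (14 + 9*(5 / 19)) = 402811 / 21432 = 18.79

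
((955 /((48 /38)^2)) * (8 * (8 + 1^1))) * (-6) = -1034265 /4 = -258566.25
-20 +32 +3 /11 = 135 /11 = 12.27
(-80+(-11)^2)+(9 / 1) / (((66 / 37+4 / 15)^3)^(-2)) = 2305105896763460809 / 3247247486390625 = 709.86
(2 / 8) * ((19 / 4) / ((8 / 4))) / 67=19 / 2144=0.01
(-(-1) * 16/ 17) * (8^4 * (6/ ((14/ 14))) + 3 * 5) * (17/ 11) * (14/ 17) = 5508384/ 187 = 29456.60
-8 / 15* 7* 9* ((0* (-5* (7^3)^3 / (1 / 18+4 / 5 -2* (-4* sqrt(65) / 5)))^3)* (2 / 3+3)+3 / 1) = -504 / 5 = -100.80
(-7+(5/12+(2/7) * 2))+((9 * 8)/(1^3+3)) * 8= 11591/84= 137.99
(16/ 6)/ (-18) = -0.15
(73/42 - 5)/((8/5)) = -685/336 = -2.04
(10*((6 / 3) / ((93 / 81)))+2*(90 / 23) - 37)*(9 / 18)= -8381 / 1426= -5.88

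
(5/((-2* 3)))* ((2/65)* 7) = -7/39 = -0.18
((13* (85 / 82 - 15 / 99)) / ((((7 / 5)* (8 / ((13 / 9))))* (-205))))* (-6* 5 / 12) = 2023775 / 111833568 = 0.02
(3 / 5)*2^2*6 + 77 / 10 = 221 / 10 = 22.10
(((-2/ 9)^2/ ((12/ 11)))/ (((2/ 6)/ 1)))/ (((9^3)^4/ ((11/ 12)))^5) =1771561/ 36219447022812927502912121430259257340963466011471383887145864192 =0.00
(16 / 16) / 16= 1 / 16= 0.06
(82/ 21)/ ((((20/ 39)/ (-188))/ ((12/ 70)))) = -300612/ 1225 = -245.40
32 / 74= 16 / 37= 0.43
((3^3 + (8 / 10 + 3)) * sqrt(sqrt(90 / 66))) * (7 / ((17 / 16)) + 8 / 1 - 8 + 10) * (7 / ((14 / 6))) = 11844 * 11^(3 / 4) * 15^(1 / 4) / 85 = 1656.33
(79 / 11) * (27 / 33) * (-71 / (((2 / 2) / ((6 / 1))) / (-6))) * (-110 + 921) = 1473843276 / 121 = 12180522.94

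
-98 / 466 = -49 / 233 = -0.21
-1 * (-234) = 234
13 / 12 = 1.08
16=16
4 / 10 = 2 / 5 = 0.40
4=4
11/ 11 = 1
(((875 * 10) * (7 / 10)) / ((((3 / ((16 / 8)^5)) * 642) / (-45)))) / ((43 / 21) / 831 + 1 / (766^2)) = -5017344688440000 / 2701531613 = -1857222.28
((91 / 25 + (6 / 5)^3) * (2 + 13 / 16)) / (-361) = -6039 / 144400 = -0.04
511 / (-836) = -511 / 836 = -0.61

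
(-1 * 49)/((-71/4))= 196/71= 2.76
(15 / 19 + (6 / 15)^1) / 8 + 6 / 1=4673 / 760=6.15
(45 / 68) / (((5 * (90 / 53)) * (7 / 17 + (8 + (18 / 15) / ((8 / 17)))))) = 53 / 7454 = 0.01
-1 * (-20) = 20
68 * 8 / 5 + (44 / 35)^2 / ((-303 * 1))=40381904 / 371175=108.79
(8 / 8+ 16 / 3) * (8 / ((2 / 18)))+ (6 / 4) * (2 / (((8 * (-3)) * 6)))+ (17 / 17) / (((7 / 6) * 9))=153241 / 336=456.07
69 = 69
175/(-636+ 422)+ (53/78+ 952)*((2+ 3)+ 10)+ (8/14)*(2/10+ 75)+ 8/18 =6280127116/438165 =14332.79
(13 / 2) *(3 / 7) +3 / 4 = 99 / 28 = 3.54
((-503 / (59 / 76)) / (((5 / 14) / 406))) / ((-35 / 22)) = 682904992 / 1475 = 462986.44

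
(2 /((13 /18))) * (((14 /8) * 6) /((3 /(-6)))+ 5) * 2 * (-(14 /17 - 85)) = -1648512 /221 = -7459.33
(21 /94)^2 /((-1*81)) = -49 /79524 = -0.00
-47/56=-0.84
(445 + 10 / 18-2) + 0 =3992 / 9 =443.56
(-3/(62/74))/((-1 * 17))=111/527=0.21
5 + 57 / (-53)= 208 / 53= 3.92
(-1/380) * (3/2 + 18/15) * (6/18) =-9/3800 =-0.00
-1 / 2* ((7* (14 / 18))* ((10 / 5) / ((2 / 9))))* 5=-245 / 2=-122.50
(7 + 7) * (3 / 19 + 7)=1904 / 19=100.21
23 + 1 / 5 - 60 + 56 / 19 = -3216 / 95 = -33.85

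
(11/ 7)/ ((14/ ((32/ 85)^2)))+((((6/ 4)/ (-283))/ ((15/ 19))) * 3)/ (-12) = 14096143/ 801512600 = 0.02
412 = 412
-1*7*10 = -70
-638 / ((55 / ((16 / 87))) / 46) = -1472 / 15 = -98.13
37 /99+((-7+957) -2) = 93889 /99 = 948.37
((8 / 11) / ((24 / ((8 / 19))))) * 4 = 32 / 627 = 0.05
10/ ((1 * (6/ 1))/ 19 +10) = 95/ 98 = 0.97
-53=-53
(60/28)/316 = 15/2212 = 0.01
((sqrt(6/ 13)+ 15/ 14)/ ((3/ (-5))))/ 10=-0.29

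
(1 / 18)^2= 1 / 324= 0.00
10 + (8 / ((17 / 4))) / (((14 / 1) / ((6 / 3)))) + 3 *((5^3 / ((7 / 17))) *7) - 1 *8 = 758895 / 119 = 6377.27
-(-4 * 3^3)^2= -11664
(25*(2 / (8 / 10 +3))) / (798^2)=125 / 6049638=0.00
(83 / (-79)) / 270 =-83 / 21330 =-0.00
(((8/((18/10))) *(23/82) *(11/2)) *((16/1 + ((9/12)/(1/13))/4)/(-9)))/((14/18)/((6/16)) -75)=33925/176136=0.19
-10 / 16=-5 / 8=-0.62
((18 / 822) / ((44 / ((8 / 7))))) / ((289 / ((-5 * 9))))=-270 / 3048661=-0.00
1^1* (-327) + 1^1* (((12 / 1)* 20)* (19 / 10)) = 129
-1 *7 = -7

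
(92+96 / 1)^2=35344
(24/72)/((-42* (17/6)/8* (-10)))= 4/1785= 0.00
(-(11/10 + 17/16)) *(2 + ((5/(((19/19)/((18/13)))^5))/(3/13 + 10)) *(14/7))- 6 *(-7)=4090033471/151944520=26.92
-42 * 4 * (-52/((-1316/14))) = -4368/47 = -92.94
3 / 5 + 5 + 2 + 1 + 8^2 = 363 / 5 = 72.60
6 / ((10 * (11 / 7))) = 21 / 55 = 0.38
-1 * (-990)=990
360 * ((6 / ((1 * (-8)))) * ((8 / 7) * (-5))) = 10800 / 7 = 1542.86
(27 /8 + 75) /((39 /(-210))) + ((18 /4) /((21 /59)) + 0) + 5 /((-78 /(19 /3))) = -1342447 /3276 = -409.78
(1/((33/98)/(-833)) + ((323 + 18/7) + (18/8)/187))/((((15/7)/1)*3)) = -33743519/100980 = -334.16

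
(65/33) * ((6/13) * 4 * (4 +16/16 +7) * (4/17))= 1920/187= 10.27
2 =2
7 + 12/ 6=9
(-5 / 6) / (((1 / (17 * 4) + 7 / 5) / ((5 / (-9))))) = 4250 / 12987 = 0.33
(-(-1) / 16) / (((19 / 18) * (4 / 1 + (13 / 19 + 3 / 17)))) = 153 / 12560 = 0.01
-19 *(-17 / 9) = 323 / 9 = 35.89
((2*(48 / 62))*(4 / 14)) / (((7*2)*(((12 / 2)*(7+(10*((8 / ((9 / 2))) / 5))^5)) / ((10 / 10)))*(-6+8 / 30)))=-708588 / 443734631935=-0.00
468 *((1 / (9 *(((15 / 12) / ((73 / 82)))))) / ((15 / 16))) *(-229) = -27817088 / 3075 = -9046.21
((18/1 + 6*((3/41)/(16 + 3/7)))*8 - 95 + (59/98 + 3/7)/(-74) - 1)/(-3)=-1648106441/102579540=-16.07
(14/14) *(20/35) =4/7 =0.57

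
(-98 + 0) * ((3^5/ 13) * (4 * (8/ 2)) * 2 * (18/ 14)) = -979776/ 13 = -75367.38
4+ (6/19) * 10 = 136/19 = 7.16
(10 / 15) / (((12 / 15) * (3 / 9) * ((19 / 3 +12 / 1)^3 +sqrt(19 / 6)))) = 22460625 / 55361276633- 1215 * sqrt(114) / 110722553266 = 0.00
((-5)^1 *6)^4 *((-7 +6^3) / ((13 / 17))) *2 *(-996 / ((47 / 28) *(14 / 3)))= -34397019360000 / 611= -56296267364.98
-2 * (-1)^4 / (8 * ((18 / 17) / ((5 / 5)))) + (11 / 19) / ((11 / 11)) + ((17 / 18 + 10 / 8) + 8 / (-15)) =1523 / 760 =2.00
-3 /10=-0.30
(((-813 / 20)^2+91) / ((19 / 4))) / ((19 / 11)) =7671059 / 36100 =212.49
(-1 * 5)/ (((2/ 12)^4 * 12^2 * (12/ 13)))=-195/ 4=-48.75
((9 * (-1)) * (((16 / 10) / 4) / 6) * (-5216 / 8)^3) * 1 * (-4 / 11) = -3326013696 / 55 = -60472976.29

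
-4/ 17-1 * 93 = -1585/ 17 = -93.24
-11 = -11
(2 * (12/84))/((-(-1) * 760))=1/2660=0.00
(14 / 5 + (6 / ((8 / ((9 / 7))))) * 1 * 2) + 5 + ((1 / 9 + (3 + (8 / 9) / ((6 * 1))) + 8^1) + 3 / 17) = 680009 / 32130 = 21.16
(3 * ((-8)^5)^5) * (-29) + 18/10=16433835360386365343662089/5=3286767072077273068732418.00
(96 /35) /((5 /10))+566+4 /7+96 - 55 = 21457 /35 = 613.06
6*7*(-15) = -630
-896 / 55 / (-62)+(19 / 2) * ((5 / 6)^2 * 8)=813907 / 15345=53.04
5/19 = 0.26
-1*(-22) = 22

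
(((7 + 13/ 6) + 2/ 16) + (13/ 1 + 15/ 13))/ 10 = 2.34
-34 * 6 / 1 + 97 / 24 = -4799 / 24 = -199.96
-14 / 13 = -1.08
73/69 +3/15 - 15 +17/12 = -17009/1380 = -12.33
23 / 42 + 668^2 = 18741431 / 42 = 446224.55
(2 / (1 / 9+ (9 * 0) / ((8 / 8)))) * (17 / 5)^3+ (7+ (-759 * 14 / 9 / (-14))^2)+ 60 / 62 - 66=270684086 / 34875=7761.55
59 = 59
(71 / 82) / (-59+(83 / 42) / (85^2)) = -10772475 / 734042147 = -0.01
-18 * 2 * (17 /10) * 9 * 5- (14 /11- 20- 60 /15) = -30044 /11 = -2731.27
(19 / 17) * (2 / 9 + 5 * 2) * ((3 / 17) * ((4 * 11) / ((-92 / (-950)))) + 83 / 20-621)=-6131.38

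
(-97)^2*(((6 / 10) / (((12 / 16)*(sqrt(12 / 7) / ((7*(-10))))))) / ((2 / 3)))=-131726*sqrt(21)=-603644.37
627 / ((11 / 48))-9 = 2727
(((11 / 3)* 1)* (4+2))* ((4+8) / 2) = 132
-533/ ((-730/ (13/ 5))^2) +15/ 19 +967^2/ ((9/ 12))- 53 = 946747310495611/ 759382500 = 1246733.12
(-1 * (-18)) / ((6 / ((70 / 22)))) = 105 / 11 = 9.55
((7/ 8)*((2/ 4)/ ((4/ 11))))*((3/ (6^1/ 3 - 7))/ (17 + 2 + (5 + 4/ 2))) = -0.03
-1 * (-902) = 902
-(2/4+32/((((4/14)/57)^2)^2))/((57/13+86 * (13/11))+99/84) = -202962426877210/429227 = -472855684.47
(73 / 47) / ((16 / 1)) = 0.10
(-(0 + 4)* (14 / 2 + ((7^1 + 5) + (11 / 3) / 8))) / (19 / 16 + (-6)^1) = 16.17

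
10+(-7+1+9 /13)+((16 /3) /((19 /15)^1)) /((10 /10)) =2199 /247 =8.90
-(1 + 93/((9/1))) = -34/3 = -11.33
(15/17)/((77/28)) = 60/187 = 0.32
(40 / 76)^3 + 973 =6674807 / 6859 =973.15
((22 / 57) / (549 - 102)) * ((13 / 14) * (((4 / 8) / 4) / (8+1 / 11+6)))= 1573 / 221157720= 0.00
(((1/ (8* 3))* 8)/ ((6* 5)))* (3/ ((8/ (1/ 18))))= 1/ 4320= 0.00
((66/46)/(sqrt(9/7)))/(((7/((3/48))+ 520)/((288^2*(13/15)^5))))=522780544*sqrt(7)/17034375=81.20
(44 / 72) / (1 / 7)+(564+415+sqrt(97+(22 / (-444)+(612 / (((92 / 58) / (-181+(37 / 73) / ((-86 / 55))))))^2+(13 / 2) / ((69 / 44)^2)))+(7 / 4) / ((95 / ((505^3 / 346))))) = 1855430527 / 236664+sqrt(1257299457043978542511982) / 16027734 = 77799.52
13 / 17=0.76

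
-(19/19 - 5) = 4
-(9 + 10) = -19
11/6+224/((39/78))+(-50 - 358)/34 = 2627/6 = 437.83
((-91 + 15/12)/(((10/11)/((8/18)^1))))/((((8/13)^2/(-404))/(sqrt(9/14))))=67405481 * sqrt(14)/6720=37530.98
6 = 6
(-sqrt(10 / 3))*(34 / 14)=-17*sqrt(30) / 21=-4.43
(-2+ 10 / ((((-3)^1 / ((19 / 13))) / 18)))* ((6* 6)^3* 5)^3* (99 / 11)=-133221273159794688000 / 13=-10247790243061129846.15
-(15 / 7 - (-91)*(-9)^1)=5718 / 7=816.86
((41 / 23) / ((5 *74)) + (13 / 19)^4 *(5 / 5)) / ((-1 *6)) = -248397271 / 6654190260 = -0.04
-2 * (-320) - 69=571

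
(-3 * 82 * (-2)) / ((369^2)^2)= 4 / 150730227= 0.00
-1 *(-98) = 98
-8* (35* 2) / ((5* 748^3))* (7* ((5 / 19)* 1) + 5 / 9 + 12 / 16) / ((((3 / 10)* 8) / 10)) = -376775 / 107347556448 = -0.00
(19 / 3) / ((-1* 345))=-19 / 1035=-0.02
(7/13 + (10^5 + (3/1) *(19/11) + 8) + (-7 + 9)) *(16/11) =145477.41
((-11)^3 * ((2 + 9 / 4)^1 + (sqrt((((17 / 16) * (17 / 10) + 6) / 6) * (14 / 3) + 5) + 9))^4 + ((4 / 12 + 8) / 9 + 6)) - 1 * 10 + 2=-117594350459099 / 2073600 - 18958642879 * sqrt(159430) / 172800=-100517744.63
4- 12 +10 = 2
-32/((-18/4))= 64/9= 7.11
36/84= 3/7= 0.43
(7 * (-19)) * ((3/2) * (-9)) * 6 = 10773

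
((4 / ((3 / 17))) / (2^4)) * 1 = 1.42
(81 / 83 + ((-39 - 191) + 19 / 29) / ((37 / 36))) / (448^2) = -19786275 / 17874497536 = -0.00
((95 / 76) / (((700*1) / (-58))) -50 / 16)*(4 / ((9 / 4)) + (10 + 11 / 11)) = -2599 / 63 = -41.25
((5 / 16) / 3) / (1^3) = 5 / 48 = 0.10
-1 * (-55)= 55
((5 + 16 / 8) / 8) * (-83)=-581 / 8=-72.62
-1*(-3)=3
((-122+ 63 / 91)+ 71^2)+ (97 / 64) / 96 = 392946925 / 79872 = 4919.71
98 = 98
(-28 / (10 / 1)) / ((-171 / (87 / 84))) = 29 / 1710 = 0.02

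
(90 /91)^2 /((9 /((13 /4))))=225 /637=0.35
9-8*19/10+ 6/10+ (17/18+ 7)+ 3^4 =7501/90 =83.34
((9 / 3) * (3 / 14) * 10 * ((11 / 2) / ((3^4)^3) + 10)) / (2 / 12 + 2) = 53144155 / 1791153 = 29.67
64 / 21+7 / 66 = 1457 / 462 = 3.15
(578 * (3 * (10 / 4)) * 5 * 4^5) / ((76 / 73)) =405062400 / 19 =21319073.68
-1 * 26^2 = -676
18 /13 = 1.38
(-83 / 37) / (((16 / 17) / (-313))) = 441643 / 592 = 746.02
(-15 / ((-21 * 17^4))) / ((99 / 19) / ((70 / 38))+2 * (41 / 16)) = 200 / 186001267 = 0.00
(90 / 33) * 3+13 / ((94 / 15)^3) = 75235185 / 9136424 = 8.23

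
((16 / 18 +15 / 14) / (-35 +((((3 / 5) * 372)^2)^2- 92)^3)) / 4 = 0.00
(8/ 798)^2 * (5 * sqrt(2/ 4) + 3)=16/ 53067 + 40 * sqrt(2)/ 159201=0.00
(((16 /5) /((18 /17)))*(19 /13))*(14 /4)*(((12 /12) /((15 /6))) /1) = 18088 /2925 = 6.18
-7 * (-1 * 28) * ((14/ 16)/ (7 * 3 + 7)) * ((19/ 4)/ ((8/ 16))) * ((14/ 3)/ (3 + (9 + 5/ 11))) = 71687/ 3288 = 21.80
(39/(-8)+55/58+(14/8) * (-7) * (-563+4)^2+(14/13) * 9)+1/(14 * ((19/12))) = -1535472431625/401128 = -3827886.44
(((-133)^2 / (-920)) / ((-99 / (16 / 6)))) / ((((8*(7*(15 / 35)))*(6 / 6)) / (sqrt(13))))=17689*sqrt(13) / 819720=0.08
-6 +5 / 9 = -49 / 9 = -5.44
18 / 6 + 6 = 9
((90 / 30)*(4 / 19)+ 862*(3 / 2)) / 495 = 2731 / 1045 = 2.61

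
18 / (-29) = -18 / 29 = -0.62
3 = 3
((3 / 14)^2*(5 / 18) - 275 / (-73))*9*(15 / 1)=14602275 / 28616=510.28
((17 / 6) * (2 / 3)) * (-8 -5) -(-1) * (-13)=-338 / 9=-37.56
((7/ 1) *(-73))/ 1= -511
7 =7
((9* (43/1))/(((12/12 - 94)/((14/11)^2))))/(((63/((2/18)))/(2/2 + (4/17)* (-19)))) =71036/1721709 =0.04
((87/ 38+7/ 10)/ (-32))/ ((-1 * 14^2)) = 71/ 148960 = 0.00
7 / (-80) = -7 / 80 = -0.09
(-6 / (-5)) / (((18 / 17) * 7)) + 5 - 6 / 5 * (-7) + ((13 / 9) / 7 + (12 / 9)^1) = 4757 / 315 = 15.10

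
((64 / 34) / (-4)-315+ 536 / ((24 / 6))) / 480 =-617 / 1632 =-0.38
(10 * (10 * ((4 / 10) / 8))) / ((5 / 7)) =7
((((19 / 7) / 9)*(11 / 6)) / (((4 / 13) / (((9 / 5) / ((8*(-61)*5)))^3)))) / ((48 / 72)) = -220077 / 203374976000000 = -0.00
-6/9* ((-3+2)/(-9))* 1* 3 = -2/9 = -0.22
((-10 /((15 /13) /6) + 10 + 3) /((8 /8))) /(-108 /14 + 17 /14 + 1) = 78 /11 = 7.09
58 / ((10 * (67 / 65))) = 377 / 67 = 5.63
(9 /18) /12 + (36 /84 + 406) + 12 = 70303 /168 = 418.47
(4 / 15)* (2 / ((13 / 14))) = 112 / 195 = 0.57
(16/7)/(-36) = -4/63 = -0.06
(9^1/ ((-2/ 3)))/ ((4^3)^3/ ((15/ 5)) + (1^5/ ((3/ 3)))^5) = -81/ 524294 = -0.00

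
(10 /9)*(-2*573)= -3820 /3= -1273.33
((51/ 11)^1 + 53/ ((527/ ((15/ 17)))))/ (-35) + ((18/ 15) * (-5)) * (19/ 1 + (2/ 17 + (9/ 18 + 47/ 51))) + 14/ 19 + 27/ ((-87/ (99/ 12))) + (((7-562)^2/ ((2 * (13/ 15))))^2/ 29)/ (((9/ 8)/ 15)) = 2664826941897510630633/ 183535686620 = 14519393971.67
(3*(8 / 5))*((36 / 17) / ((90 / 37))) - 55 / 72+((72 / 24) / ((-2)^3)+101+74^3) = 6201519011 / 15300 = 405328.04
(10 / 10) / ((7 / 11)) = 11 / 7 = 1.57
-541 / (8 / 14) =-946.75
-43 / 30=-1.43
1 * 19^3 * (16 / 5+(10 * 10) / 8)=1076863 / 10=107686.30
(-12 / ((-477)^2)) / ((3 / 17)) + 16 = 3640396 / 227529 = 16.00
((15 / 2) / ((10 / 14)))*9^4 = 137781 / 2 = 68890.50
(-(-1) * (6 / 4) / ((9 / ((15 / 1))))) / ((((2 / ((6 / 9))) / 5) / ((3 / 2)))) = 25 / 4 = 6.25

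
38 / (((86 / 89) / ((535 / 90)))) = 180937 / 774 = 233.77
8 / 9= 0.89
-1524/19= -80.21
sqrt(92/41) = 2 * sqrt(943)/41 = 1.50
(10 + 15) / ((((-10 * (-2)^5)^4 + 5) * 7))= 5 / 14680064007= 0.00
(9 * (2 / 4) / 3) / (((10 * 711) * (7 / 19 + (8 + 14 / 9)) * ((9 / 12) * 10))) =0.00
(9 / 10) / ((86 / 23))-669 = -575133 / 860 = -668.76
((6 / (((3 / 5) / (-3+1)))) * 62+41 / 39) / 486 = -48319 / 18954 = -2.55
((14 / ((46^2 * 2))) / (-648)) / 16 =-7 / 21938688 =-0.00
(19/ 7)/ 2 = 19/ 14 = 1.36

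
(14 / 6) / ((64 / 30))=35 / 32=1.09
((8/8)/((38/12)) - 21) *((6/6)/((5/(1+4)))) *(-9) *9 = 31833/19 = 1675.42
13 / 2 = 6.50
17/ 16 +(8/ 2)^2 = 273/ 16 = 17.06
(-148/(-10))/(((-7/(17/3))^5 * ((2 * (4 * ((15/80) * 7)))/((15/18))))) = -0.41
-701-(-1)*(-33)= -734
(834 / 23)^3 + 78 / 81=15662846350 / 328509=47678.59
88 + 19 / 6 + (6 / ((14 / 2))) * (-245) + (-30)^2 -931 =-899 / 6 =-149.83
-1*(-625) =625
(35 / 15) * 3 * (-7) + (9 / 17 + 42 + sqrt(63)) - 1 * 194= -3408 / 17 + 3 * sqrt(7)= -192.53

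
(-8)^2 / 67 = 64 / 67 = 0.96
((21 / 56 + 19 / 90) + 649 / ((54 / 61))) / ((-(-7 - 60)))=792413 / 72360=10.95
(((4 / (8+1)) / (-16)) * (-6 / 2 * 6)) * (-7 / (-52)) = 7 / 104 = 0.07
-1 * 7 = -7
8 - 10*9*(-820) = 73808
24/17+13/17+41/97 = 4286/1649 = 2.60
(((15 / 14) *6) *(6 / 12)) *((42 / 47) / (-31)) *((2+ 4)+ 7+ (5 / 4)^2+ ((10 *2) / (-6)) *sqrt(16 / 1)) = -2655 / 23312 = -0.11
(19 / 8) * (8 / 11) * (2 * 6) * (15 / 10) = 31.09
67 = 67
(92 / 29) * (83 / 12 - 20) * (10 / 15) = -7222 / 261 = -27.67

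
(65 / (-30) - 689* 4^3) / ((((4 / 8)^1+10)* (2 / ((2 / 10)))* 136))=-264589 / 85680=-3.09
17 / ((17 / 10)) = 10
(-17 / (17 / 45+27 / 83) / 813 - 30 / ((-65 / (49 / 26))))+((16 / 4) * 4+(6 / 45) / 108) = 31550657992 / 1873408095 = 16.84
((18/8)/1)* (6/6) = 9/4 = 2.25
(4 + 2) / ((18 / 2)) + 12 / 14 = 32 / 21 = 1.52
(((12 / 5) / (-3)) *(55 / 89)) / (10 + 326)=-11 / 7476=-0.00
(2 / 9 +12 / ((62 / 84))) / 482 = 0.03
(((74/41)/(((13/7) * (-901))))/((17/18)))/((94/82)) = -9324/9358687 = -0.00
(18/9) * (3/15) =2/5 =0.40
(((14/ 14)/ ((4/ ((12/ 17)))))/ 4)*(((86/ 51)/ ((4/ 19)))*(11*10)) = 44935/ 1156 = 38.87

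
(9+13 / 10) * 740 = 7622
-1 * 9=-9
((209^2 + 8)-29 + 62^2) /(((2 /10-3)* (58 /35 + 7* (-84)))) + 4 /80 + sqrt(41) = sqrt(41) + 5948261 /205220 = 35.39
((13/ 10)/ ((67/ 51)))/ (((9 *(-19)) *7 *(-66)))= 221/ 17643780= 0.00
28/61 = 0.46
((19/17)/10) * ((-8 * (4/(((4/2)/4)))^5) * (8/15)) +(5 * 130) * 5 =-15779194/1275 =-12375.84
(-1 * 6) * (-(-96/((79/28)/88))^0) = 6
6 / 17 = 0.35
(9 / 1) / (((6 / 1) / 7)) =21 / 2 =10.50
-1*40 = -40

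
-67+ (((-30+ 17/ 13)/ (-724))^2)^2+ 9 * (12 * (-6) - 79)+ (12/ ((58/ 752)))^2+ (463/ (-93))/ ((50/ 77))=349441530200175183870617837/ 15344283964328573779200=22773.40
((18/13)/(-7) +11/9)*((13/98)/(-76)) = -839/469224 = -0.00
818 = 818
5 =5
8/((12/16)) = 32/3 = 10.67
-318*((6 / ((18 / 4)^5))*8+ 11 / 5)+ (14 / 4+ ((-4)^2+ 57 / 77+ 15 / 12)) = -6935159009 / 10103940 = -686.38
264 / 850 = 132 / 425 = 0.31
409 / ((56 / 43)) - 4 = 17363 / 56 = 310.05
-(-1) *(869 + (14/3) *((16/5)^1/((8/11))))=13343/15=889.53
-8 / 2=-4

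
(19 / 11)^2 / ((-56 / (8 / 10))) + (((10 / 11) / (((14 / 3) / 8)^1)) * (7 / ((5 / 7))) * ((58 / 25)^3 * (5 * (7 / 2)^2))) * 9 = 556534901831 / 5293750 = 105130.56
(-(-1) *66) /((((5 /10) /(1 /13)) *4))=33 /13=2.54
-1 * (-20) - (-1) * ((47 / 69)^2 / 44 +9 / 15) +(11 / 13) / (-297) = 841811603 / 40849380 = 20.61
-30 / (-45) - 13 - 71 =-250 / 3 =-83.33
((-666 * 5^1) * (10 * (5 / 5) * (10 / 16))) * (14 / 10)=-58275 / 2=-29137.50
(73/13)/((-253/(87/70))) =-6351/230230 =-0.03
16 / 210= 8 / 105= 0.08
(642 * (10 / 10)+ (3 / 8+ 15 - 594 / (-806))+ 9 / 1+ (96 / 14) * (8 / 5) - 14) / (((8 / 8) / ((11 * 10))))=824286881 / 11284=73049.17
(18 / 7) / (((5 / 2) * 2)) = 18 / 35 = 0.51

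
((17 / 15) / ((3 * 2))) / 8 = 17 / 720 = 0.02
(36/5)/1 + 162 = 846/5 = 169.20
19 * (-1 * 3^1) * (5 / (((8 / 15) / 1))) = -4275 / 8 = -534.38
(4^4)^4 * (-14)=-60129542144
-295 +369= 74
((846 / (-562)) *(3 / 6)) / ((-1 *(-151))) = -423 / 84862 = -0.00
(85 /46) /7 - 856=-275547 /322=-855.74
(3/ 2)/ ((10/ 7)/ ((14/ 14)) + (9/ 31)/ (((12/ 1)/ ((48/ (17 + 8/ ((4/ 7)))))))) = 20181/ 19724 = 1.02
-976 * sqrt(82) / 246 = -488 * sqrt(82) / 123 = -35.93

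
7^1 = 7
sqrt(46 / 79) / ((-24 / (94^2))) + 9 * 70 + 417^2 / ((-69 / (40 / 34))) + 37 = -898463 / 391 - 2209 * sqrt(3634) / 474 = -2578.80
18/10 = 9/5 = 1.80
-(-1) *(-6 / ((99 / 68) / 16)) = -2176 / 33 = -65.94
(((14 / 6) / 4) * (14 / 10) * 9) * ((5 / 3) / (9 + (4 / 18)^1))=1.33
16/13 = 1.23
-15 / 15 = -1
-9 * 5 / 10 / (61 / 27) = -1.99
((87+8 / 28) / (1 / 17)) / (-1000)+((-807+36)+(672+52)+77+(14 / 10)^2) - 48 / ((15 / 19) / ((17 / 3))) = -314.06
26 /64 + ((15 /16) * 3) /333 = 491 /1184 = 0.41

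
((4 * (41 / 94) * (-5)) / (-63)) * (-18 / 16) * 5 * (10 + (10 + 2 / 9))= -13325 / 846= -15.75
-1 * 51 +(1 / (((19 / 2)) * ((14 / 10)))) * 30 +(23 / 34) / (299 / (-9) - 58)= -180993993 / 3712562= -48.75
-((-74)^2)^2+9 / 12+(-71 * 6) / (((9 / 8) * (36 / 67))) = -3238626239 / 108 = -29987279.99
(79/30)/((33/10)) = 79/99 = 0.80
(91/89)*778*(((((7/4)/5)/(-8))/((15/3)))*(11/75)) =-1.02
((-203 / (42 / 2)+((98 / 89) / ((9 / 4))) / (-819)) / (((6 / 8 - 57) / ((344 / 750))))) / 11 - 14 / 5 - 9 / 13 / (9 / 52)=-6.79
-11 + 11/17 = -176/17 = -10.35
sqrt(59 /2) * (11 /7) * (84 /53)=66 * sqrt(118) /53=13.53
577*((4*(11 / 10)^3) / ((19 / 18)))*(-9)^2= 559862523 / 2375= 235731.59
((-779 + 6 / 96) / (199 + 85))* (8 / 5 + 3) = -286649 / 22720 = -12.62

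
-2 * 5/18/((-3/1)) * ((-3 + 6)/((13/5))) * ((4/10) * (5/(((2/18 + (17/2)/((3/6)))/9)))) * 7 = 225/143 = 1.57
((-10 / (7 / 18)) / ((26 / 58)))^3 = -142236648000 / 753571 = -188750.16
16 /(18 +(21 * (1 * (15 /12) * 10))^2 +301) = 64 /276901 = 0.00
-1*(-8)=8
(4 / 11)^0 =1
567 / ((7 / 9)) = 729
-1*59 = -59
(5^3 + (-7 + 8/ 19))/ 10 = 225/ 19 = 11.84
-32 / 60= -8 / 15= -0.53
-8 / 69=-0.12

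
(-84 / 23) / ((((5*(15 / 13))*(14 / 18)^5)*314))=-1535274 / 216750275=-0.01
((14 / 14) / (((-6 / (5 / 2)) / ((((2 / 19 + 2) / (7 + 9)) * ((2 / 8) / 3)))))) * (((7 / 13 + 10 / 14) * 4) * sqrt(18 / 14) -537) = 4475 / 1824 -25 * sqrt(7) / 2548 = 2.43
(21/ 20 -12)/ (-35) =219/ 700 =0.31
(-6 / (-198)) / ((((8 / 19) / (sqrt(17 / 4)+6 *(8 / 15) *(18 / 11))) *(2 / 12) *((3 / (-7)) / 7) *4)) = -5586 / 605 - 931 *sqrt(17) / 1056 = -12.87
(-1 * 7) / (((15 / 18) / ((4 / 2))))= -84 / 5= -16.80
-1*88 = -88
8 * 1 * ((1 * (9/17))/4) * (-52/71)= -936/1207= -0.78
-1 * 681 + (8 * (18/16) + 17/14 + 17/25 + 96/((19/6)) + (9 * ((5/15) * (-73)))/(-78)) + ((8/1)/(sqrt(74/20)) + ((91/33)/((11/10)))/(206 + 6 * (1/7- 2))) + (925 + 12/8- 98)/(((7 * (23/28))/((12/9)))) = -36496357473817/82041309350 + 8 * sqrt(370)/37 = -440.69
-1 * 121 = -121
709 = 709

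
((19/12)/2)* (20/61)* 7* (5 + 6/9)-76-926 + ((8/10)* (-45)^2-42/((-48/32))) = 656.30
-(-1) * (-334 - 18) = -352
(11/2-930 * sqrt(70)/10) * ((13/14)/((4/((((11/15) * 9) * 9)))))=42471/560-359073 * sqrt(70)/280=-10653.52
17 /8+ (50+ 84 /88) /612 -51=-164233 /3366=-48.79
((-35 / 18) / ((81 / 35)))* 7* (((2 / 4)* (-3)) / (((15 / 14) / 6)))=12005 / 243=49.40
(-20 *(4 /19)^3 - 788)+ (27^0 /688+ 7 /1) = -3686406533 /4718992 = -781.19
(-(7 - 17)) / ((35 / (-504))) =-144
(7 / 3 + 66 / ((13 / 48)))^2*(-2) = -184128050 / 1521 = -121057.23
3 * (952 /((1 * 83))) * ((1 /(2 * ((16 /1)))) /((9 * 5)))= 119 /4980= 0.02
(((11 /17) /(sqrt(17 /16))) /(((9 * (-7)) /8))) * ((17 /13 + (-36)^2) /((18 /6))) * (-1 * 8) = 47491840 * sqrt(17) /710073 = 275.77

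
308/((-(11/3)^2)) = -252/11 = -22.91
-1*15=-15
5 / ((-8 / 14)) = -35 / 4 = -8.75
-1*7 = -7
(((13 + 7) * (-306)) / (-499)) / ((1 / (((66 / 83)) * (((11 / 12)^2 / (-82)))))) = -339405 / 3396194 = -0.10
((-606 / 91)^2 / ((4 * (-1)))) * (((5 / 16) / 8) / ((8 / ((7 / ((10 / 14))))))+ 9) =-850610385 / 8479744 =-100.31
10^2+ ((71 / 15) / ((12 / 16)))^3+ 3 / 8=256423807 / 729000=351.75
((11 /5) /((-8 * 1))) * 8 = -2.20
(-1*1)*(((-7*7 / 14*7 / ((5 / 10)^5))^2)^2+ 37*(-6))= -377801998114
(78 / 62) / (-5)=-39 / 155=-0.25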